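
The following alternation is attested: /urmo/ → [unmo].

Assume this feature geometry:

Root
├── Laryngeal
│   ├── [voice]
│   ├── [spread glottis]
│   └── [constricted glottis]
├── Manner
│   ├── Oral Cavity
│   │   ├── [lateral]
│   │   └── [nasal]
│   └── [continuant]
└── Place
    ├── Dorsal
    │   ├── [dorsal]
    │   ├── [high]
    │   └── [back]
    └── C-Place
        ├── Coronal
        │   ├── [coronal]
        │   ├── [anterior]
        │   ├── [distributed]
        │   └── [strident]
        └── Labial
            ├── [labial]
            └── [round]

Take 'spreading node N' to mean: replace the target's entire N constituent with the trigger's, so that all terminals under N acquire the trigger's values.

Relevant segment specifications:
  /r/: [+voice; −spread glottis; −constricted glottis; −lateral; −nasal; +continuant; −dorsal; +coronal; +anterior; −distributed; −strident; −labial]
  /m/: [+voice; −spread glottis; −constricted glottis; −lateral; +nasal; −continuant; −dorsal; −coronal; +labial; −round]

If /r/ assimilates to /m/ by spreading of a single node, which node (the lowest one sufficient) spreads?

The alternation /r/ → [n] changes [nasal], [continuant] and nothing else.
In this geometry the lowest node dominating all of them is Manner: every daughter of Manner dominates only a proper subset, so no lower node suffices.
If Manner spreads, every terminal under it takes /m/'s value, producing [n] as observed.
Had Root spread, [labial], [coronal] would have taken /m/'s values; they stay as in /r/, confirming the spreading constituent is exactly Manner.

Manner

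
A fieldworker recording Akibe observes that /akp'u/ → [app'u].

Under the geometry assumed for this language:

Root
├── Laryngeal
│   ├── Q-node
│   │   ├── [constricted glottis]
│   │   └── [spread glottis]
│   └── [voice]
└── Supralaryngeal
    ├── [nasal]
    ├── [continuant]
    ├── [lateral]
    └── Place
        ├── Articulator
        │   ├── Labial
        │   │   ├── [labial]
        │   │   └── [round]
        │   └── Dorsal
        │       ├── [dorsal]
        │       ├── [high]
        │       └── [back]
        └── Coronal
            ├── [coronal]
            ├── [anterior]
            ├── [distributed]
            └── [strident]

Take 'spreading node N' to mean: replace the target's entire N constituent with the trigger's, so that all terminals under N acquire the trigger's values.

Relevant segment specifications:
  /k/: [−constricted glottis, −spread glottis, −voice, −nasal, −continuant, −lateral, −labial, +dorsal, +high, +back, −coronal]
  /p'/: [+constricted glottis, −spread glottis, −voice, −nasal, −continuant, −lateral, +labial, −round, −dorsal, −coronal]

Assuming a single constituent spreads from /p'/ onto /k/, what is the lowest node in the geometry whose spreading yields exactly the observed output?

Comparing /k/ with its surface form [p], the features that change are [labial], [round], [dorsal], [high], [back].
The smallest constituent containing every changed terminal is Articulator — each of its daughters lacks at least one of the affected features.
Spreading Articulator from /p'/ overwrites each of those terminals with /p'/'s values, yielding exactly [p].
[constricted glottis], a feature on which the two segments disagree outside Articulator, is unchanged — nothing dominating it spread, and Articulator is the minimal sufficient constituent.

Articulator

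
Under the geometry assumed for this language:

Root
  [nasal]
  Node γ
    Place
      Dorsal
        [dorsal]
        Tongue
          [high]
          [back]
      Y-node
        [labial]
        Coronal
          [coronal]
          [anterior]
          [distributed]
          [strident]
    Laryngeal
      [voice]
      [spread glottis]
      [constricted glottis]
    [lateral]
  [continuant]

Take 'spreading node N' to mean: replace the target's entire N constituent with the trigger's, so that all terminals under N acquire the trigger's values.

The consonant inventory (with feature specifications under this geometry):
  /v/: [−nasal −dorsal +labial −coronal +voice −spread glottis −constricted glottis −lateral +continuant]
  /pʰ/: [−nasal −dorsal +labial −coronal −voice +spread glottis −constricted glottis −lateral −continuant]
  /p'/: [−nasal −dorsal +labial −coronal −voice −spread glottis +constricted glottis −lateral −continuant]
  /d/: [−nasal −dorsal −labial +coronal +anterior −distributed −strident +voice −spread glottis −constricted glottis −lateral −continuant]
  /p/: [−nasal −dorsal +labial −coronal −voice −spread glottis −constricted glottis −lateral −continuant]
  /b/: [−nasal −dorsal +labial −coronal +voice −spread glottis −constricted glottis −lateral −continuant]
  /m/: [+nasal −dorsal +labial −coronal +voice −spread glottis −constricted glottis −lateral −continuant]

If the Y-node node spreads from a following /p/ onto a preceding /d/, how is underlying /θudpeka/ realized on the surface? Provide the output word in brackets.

Y-node immediately or transitively dominates [labial], [coronal], [anterior], [distributed], [strident].
After delinking /d/'s Y-node and linking /p/'s, the affected terminals become [+labial], [−coronal]; [nasal], [dorsal], [voice], … (outside Y-node) are retained from /d/.
Among the inventory, only /b/ has exactly this specification, giving the surface form [θubpeka].

[θubpeka]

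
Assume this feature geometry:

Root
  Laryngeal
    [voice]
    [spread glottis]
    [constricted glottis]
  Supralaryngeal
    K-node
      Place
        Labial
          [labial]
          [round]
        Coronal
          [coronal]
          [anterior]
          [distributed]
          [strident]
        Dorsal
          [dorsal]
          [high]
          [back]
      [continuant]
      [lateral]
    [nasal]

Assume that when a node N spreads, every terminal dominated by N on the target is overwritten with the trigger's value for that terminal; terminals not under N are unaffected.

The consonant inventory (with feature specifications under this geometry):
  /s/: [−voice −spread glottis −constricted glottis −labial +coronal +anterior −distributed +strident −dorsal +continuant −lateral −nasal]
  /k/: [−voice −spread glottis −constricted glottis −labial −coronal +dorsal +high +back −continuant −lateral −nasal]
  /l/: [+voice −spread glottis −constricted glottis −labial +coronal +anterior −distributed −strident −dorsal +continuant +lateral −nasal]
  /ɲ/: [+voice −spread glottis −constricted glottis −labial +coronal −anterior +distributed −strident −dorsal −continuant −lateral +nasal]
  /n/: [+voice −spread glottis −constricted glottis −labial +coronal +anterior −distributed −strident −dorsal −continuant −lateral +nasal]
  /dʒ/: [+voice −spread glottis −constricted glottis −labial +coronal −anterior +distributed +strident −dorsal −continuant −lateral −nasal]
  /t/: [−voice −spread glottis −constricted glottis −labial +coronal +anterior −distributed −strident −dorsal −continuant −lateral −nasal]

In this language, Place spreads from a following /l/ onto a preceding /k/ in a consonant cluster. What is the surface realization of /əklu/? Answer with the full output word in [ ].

[ətlu]

The Place node dominates the terminals [labial], [round], [coronal], [anterior], [distributed], [strident], [dorsal], [high], [back].
Spreading Place from /l/ onto /k/ replaces those values with /l/'s: [−labial], [+coronal], [+anterior], [−distributed], [−strident], [−dorsal]. Features outside Place ([voice], [spread glottis], [constricted glottis], …) stay as in /k/.
This feature bundle is that of [t], so /əklu/ surfaces as [ətlu].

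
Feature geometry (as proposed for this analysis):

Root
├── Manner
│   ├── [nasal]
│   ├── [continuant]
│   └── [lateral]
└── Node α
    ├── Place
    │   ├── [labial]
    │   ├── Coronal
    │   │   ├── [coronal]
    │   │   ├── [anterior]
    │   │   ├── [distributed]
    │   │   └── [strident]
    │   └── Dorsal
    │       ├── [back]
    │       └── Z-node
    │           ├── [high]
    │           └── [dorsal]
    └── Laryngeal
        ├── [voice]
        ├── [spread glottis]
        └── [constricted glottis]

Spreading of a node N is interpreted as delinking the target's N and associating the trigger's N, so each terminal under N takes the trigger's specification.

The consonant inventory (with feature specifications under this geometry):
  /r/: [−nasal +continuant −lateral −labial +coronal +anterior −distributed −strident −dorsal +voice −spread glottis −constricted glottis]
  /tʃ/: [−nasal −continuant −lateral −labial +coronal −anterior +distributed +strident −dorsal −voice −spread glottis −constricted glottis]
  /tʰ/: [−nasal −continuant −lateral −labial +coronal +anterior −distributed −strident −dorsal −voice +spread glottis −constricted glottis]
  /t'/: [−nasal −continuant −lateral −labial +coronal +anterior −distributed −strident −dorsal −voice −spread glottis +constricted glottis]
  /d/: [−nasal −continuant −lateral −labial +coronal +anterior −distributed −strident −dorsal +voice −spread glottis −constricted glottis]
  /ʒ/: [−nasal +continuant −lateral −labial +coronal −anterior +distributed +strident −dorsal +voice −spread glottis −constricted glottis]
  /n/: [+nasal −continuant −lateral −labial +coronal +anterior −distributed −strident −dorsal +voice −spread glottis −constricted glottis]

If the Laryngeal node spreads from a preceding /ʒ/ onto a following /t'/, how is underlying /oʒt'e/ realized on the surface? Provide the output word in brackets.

[oʒde]

The Laryngeal node dominates the terminals [voice], [spread glottis], [constricted glottis].
After delinking /t'/'s Laryngeal and linking /ʒ/'s, the affected terminals become [+voice], [−spread glottis], [−constricted glottis]; [nasal], [continuant], [lateral], … (outside Laryngeal) are retained from /t'/.
This feature bundle is that of [d], so /oʒt'e/ surfaces as [oʒde].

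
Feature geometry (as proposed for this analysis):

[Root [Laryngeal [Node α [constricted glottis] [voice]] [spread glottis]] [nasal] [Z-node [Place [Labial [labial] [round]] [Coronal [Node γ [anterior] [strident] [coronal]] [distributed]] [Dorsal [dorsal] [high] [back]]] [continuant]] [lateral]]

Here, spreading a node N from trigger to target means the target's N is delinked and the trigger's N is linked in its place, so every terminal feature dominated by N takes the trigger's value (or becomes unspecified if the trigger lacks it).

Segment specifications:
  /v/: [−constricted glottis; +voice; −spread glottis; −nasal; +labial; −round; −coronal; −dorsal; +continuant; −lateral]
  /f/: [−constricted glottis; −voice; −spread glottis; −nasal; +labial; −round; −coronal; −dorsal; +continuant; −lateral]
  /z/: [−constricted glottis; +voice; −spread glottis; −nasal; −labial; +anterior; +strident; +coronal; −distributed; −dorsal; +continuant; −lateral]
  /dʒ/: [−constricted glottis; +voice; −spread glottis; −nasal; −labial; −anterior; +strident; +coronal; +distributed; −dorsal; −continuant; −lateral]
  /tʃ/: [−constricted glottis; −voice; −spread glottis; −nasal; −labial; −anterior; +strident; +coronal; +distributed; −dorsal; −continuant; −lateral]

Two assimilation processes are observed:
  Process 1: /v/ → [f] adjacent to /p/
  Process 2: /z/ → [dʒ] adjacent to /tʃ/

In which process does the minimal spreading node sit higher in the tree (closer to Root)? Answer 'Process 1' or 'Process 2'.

Process 2

In Process 1, [voice] changes, so the minimal spreading node is [voice] at depth 3.
In Process 2, [continuant], [anterior], [distributed] change, so the minimal spreading node is Z-node at depth 1.
Z-node (depth 1) sits above [voice] (depth 3), making Process 2 the one with the higher spreading node.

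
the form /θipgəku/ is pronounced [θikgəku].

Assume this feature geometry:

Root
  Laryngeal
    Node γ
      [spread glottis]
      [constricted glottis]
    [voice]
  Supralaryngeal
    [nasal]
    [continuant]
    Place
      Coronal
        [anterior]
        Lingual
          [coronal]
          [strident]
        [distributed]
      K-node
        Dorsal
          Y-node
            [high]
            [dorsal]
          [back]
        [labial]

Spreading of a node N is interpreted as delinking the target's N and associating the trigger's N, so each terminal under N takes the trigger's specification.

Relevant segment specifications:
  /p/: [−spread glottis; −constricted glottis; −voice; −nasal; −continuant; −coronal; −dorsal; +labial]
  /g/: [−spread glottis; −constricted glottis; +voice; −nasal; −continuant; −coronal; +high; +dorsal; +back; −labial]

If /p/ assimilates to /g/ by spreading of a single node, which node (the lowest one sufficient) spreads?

/p/ and [k] differ in [labial], [dorsal], [high], [back]; every other specified feature is identical.
In this geometry the lowest node dominating all of them is K-node: every daughter of K-node dominates only a proper subset, so no lower node suffices.
Delinking /p/'s K-node and associating /g/'s K-node gives precisely the feature bundle of [k].
[voice], a feature on which the two segments disagree outside K-node, is unchanged — nothing dominating it spread, and K-node is the minimal sufficient constituent.

K-node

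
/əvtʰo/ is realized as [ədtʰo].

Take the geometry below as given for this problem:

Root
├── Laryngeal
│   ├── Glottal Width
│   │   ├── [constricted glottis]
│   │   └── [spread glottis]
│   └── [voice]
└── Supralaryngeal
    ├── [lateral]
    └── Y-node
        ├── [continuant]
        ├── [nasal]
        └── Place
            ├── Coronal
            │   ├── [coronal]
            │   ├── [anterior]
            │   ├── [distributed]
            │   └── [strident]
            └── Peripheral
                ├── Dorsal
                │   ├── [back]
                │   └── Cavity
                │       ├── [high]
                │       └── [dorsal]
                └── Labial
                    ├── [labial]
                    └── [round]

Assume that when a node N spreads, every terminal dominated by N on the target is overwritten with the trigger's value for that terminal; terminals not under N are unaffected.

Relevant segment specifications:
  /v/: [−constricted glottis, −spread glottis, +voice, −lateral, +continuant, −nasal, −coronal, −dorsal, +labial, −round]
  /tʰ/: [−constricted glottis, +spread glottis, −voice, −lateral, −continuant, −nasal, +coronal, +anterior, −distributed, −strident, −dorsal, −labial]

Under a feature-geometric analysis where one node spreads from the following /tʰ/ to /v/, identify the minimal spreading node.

Y-node

Comparing /v/ with its surface form [d], the features that change are [continuant], [labial], [round], [coronal], [anterior], [distributed], [strident].
These terminals are all dominated by Y-node, and no proper subconstituent of Y-node covers them all; Y-node is their lowest common ancestor.
If Y-node spreads, every terminal under it takes /tʰ/'s value, producing [d] as observed.
Features on which the two segments disagree outside Y-node, such as [spread glottis], [voice], are unchanged — nothing dominating them spread, and Y-node is the minimal sufficient constituent.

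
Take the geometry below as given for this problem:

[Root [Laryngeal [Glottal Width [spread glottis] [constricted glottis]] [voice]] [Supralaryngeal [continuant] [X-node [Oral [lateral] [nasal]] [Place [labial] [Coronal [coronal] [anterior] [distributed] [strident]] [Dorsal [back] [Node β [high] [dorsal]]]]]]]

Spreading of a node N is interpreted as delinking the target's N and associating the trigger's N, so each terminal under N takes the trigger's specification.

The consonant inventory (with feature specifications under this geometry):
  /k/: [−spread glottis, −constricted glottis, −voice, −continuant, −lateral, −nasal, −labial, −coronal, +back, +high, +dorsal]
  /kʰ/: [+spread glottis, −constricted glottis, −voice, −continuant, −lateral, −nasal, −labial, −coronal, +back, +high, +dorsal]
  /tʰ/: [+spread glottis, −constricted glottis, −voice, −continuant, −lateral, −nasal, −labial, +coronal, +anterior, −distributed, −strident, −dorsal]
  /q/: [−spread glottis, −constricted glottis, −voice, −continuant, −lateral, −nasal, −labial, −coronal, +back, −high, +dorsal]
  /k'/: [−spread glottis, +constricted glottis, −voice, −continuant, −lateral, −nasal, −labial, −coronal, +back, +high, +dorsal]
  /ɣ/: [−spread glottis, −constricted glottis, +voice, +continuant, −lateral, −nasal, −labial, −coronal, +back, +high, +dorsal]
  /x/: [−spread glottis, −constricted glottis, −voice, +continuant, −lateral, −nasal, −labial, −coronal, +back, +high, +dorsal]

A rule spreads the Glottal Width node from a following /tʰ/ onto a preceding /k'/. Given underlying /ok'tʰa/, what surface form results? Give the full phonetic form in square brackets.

Glottal Width immediately or transitively dominates [spread glottis], [constricted glottis].
The target acquires /tʰ/'s values for everything under Glottal Width — [+spread glottis], [−constricted glottis] — while keeping its own [voice], [continuant], [lateral], ….
This feature bundle is that of [kʰ], so /ok'tʰa/ surfaces as [okʰtʰa].

[okʰtʰa]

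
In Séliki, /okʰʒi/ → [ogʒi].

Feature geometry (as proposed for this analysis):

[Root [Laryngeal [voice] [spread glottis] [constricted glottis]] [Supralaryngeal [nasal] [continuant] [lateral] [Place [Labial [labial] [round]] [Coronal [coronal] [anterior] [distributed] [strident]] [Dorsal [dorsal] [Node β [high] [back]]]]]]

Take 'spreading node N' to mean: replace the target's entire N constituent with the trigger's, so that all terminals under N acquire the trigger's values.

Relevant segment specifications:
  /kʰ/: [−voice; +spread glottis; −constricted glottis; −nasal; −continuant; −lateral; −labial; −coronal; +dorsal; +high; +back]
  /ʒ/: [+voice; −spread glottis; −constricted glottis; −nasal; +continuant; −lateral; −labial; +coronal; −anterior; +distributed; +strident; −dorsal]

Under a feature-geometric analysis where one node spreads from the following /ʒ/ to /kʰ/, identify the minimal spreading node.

/kʰ/ and [g] differ in [voice], [spread glottis]; every other specified feature is identical.
The smallest constituent containing every changed terminal is Laryngeal — each of its daughters lacks at least one of the affected features.
Spreading Laryngeal from /ʒ/ overwrites each of those terminals with /ʒ/'s values, yielding exactly [g].
Had Root spread, [continuant], [coronal] would have taken /ʒ/'s values; they stay as in /kʰ/, confirming the spreading constituent is exactly Laryngeal.

Laryngeal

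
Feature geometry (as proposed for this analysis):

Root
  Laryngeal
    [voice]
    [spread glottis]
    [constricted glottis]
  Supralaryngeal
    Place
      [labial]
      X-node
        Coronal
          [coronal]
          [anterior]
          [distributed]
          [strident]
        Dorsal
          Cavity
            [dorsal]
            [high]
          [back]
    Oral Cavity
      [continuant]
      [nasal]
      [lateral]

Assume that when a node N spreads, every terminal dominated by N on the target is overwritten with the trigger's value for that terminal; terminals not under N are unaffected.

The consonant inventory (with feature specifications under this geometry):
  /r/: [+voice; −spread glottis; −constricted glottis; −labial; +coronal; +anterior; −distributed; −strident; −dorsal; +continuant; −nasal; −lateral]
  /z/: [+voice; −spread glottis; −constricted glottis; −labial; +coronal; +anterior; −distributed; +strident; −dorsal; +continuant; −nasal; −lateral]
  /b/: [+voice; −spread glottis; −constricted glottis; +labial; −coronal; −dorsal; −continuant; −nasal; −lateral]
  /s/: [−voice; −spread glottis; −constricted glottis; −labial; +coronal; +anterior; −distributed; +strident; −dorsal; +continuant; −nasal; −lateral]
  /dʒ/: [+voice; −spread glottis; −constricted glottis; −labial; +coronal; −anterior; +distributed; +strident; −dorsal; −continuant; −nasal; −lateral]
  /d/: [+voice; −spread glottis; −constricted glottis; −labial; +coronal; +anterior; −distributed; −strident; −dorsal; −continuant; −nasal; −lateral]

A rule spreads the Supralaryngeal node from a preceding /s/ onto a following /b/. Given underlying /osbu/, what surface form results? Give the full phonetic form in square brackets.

The Supralaryngeal node dominates the terminals [labial], [coronal], [anterior], [distributed], [strident], [dorsal], [high], [back], [continuant], [nasal], [lateral].
After delinking /b/'s Supralaryngeal and linking /s/'s, the affected terminals become [−labial], [+coronal], [+anterior], [−distributed], [+strident], [−dorsal], [+continuant], [−nasal], [−lateral]; [voice], [spread glottis], [constricted glottis] (outside Supralaryngeal) are retained from /b/.
This feature bundle is that of [z], so /osbu/ surfaces as [oszu].

[oszu]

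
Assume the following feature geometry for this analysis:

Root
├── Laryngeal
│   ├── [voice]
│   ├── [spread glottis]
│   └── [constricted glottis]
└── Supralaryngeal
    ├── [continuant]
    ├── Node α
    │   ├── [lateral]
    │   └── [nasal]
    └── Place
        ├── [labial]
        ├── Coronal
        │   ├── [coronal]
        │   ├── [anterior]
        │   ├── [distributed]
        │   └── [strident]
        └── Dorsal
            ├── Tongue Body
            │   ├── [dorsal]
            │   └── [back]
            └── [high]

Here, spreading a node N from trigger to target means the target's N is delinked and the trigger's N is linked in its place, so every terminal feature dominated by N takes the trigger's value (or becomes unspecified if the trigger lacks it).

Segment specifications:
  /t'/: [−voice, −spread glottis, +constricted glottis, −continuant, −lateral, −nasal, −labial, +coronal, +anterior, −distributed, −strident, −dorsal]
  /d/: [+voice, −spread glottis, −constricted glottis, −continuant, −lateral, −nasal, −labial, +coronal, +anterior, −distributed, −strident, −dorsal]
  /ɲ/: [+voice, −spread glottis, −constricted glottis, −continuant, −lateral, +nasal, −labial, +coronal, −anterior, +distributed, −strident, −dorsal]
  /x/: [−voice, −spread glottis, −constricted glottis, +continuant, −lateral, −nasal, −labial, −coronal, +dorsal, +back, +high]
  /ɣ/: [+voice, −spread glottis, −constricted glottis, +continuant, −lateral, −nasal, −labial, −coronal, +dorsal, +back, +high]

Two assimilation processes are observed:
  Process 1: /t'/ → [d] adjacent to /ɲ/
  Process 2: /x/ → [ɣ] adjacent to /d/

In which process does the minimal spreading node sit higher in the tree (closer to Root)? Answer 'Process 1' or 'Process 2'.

Process 1

Process 1: the features that change are [voice], [constricted glottis]; the minimal node is Laryngeal (depth 1).
Process 2: the feature that changes is [voice]; the minimal node is [voice] (depth 2).
Depth 1 < depth 2; Process 1 involves the structurally higher constituent Laryngeal.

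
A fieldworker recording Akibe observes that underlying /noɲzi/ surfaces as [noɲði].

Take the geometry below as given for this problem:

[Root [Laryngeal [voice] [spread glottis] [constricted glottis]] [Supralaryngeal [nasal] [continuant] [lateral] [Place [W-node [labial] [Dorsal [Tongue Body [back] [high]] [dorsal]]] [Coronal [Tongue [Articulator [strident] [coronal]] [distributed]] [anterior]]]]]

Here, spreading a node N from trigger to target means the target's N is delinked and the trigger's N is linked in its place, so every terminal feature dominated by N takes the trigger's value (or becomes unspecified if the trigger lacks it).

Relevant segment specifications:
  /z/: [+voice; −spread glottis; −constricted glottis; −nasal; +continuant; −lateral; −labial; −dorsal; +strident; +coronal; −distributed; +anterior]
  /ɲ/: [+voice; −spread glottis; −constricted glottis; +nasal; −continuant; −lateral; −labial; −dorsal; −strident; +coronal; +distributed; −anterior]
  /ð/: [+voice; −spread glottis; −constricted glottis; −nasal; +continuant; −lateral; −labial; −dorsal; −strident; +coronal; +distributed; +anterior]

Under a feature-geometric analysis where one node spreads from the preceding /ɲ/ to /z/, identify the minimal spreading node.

Tongue

/z/ and [ð] differ in [distributed], [strident]; every other specified feature is identical.
Tracing each changed feature up the tree, the paths first meet at Tongue; any lower node misses at least one of them.
Spreading Tongue from /ɲ/ overwrites each of those terminals with /ɲ/'s values, yielding exactly [ð].
Had Coronal or a higher node spread, [anterior] would have taken /ɲ/'s value; it stays as in /z/, confirming the spreading constituent is exactly Tongue.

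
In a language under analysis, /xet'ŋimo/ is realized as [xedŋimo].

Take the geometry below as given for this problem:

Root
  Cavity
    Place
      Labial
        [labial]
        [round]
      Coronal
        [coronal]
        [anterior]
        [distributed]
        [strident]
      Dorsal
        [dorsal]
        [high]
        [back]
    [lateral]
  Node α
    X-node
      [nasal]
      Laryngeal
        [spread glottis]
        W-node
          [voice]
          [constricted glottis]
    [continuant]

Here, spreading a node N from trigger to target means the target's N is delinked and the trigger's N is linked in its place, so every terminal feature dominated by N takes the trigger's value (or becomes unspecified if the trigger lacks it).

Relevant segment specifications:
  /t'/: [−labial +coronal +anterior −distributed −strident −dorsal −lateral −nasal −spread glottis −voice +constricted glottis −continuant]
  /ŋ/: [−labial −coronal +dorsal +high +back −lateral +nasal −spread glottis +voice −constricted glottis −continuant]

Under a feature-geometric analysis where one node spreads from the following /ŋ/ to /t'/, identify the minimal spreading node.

W-node

The alternation /t'/ → [d] changes [voice], [constricted glottis] and nothing else.
These terminals are all dominated by W-node, and no proper subconstituent of W-node covers them all; W-node is their lowest common ancestor.
Delinking /t'/'s W-node and associating /ŋ/'s W-node gives precisely the feature bundle of [d].
[coronal], [dorsal] stay as in /t'/ although /ŋ/ differs there, so no node dominating them spread; among the remaining candidates W-node is the lowest that derives the output.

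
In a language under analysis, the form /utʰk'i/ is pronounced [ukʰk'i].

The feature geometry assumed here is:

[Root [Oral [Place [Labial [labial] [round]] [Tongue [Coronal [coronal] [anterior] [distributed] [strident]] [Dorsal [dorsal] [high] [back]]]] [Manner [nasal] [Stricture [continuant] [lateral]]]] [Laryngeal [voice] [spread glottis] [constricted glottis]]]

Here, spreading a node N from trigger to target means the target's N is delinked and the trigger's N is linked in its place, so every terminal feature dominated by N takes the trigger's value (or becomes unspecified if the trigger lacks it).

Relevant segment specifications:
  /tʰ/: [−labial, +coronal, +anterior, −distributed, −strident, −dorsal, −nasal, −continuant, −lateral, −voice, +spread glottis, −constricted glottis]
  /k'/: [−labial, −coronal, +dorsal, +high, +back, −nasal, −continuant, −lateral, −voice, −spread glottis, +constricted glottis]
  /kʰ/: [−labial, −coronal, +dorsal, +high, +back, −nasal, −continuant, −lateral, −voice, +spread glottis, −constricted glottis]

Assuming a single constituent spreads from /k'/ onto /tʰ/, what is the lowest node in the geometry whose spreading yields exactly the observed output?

Tongue

Feature comparison: [coronal], [anterior], [distributed], [strident], [dorsal], [high], [back] differ between /tʰ/ and [kʰ]; the remaining terminals match.
The smallest constituent containing every changed terminal is Tongue — each of its daughters lacks at least one of the affected features.
If Tongue spreads, every terminal under it takes /k'/'s value, producing [kʰ] as observed.
Features on which the two segments disagree outside Tongue, such as [constricted glottis], [spread glottis], are unchanged — nothing dominating them spread, and Tongue is the minimal sufficient constituent.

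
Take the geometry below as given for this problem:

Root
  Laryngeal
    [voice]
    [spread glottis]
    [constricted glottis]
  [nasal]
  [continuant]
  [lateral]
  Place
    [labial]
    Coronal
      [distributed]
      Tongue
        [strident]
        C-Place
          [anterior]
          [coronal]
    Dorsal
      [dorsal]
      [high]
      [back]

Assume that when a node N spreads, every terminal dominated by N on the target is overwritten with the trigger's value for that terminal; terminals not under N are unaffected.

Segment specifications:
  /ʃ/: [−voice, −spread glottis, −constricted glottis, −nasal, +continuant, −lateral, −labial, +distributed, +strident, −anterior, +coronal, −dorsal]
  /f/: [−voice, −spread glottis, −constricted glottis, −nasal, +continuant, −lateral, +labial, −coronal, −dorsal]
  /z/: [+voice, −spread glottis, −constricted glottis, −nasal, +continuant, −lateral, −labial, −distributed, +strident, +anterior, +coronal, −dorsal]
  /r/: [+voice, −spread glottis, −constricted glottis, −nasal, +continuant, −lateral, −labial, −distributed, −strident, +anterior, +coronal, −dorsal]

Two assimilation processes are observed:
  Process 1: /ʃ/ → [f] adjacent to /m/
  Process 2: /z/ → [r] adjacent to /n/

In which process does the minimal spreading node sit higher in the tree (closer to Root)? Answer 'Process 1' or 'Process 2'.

Process 1

In Process 1, [labial], [coronal], [anterior], [distributed], [strident] change, so the minimal spreading node is Place at depth 1.
Process 2 alters [strident]; the lowest dominating node is [strident] (depth 4 from Root).
Place (depth 1) sits above [strident] (depth 4), making Process 1 the one with the higher spreading node.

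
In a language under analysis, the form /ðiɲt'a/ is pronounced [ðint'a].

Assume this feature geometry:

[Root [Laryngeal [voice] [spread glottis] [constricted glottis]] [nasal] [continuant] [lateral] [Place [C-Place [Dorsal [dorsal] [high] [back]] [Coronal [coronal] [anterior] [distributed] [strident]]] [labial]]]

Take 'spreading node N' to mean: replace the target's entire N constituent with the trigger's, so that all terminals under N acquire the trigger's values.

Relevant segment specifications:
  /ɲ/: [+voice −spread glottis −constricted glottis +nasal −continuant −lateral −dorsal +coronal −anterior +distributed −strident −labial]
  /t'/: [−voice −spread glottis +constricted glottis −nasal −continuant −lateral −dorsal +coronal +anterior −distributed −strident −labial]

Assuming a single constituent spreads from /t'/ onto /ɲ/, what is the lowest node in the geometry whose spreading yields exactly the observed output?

Comparing /ɲ/ with its surface form [n], the features that change are [anterior], [distributed].
In this geometry the lowest node dominating all of them is Coronal: every daughter of Coronal dominates only a proper subset, so no lower node suffices.
If Coronal spreads, every terminal under it takes /t'/'s value, producing [n] as observed.
[voice], [constricted glottis] stay as in /ɲ/ although /t'/ differs there, so no node dominating them spread; among the remaining candidates Coronal is the lowest that derives the output.

Coronal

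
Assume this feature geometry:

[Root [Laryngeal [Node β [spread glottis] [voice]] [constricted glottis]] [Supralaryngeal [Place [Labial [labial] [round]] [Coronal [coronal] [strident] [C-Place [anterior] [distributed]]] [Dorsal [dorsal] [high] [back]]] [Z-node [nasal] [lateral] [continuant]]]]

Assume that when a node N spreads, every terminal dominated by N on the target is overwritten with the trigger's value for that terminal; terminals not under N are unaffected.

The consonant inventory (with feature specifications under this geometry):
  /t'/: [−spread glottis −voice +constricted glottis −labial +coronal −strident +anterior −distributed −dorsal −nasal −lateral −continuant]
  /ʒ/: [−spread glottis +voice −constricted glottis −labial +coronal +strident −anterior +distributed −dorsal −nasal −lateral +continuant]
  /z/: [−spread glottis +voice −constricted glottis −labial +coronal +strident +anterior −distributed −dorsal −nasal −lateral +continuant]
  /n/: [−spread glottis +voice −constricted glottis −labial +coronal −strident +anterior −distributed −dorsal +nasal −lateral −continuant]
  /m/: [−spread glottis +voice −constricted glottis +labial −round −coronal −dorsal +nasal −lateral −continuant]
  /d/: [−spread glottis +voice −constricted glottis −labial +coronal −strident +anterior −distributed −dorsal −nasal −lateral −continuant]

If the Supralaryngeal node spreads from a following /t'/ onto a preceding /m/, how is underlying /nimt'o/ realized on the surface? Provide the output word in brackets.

[nidt'o]

Supralaryngeal immediately or transitively dominates [labial], [round], [coronal], [strident], [anterior], [distributed], [dorsal], [high], [back], [nasal], [lateral], [continuant].
After delinking /m/'s Supralaryngeal and linking /t'/'s, the affected terminals become [−labial], [+coronal], [−strident], [+anterior], [−distributed], [−dorsal], [−nasal], [−lateral], [−continuant]; [spread glottis], [voice], [constricted glottis] (outside Supralaryngeal) are retained from /m/.
The resulting bundle matches /d/ in the inventory; substituting it for /m/ gives [nidt'o].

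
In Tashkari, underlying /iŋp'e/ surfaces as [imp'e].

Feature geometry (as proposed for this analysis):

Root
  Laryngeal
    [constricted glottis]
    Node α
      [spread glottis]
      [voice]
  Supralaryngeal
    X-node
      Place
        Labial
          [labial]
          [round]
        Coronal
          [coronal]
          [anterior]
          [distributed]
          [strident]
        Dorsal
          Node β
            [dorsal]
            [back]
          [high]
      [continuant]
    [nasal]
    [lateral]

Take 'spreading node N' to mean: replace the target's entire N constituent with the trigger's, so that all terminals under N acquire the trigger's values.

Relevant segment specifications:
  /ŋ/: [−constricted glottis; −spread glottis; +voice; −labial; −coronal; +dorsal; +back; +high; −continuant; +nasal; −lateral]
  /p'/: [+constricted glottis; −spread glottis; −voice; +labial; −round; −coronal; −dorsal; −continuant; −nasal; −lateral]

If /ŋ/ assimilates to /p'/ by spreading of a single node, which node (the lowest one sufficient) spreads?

Feature comparison: [labial], [round], [dorsal], [high], [back] differ between /ŋ/ and [m]; the remaining terminals match.
The smallest constituent containing every changed terminal is Place — each of its daughters lacks at least one of the affected features.
Spreading Place from /p'/ overwrites each of those terminals with /p'/'s values, yielding exactly [m].
Features on which the two segments disagree outside Place, such as [constricted glottis], [voice], are unchanged — nothing dominating them spread, and Place is the minimal sufficient constituent.

Place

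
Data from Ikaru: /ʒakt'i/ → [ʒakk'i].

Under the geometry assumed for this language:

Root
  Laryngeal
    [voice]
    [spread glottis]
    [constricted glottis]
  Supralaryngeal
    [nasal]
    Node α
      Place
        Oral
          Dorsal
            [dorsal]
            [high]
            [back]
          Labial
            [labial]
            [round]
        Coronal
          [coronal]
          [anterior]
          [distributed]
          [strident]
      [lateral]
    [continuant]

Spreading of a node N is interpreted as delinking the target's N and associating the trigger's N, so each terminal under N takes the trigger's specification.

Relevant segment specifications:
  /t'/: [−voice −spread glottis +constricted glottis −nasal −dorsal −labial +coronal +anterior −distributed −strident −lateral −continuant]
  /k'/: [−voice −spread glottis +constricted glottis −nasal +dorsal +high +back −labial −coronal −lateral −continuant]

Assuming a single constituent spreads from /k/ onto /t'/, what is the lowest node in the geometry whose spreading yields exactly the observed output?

Feature comparison: [coronal], [anterior], [distributed], [strident], [dorsal], [high], [back] differ between /t'/ and [k']; the remaining terminals match.
The smallest constituent containing every changed terminal is Place — each of its daughters lacks at least one of the affected features.
Delinking /t'/'s Place and associating /k/'s Place gives precisely the feature bundle of [k'].
[constricted glottis] stays as in /t'/ although /k/ differs there, so no node dominating it spread; among the remaining candidates Place is the lowest that derives the output.

Place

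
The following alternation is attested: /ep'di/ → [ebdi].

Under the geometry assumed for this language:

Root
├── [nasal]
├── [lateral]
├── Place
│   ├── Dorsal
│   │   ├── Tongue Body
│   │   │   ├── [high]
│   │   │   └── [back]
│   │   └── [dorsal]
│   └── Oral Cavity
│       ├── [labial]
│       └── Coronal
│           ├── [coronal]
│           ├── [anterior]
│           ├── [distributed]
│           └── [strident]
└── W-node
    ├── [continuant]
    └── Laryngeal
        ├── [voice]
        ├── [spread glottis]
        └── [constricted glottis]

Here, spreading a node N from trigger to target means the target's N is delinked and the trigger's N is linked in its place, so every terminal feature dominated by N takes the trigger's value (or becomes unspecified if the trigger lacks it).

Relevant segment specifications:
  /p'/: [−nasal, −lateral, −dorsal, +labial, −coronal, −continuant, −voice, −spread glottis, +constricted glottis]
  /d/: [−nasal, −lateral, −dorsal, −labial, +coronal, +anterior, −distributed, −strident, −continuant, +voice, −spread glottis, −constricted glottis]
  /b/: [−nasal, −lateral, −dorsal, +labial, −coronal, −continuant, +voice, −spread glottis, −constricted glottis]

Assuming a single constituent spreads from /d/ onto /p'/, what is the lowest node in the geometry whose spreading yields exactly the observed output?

Comparing /p'/ with its surface form [b], the features that change are [voice], [constricted glottis].
The smallest constituent containing every changed terminal is Laryngeal — each of its daughters lacks at least one of the affected features.
Delinking /p'/'s Laryngeal and associating /d/'s Laryngeal gives precisely the feature bundle of [b].
Features on which the two segments disagree outside Laryngeal, such as [coronal], [labial], are unchanged — nothing dominating them spread, and Laryngeal is the minimal sufficient constituent.

Laryngeal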